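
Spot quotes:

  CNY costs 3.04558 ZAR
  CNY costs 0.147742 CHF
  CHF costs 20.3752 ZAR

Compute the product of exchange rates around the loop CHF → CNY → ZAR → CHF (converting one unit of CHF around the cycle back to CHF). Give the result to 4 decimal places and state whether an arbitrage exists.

1.0117 (arbitrage exists)

Around CHF → CNY → ZAR → CHF: 1 ÷ 0.147742 × 3.04558 ÷ 20.3752 = 1.011729
Product > 1; profitable direction is CHF → CNY → ZAR → CHF.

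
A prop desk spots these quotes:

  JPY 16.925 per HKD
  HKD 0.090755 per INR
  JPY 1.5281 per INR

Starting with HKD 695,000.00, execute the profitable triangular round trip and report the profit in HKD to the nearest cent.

Profit: HKD 3,605.93

Profitable loop is HKD → JPY → INR → HKD:
HKD 695,000.00 × 16.925 = JPY 11,762,875
JPY 11,762,875 ÷ 1.5281 = INR 7,697,712.85
INR 7,697,712.85 × 0.090755 = HKD 698,605.93
Profit = HKD 698,605.93 − HKD 695,000.00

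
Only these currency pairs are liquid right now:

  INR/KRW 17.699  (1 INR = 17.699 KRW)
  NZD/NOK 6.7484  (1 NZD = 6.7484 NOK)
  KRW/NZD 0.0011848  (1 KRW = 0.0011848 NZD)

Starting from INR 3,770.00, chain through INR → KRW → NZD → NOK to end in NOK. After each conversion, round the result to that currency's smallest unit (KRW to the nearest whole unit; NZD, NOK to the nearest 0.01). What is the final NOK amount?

INR 3,770.00 × 17.699 = KRW 66,725
KRW 66,725 × 0.0011848 = NZD 79.06
NZD 79.06 × 6.7484 = NOK 533.53

NOK 533.53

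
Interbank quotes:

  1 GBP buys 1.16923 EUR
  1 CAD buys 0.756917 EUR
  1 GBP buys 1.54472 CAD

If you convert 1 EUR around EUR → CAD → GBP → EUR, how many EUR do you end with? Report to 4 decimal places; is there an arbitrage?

1.0000 (no arbitrage)

Around EUR → CAD → GBP → EUR: 1 ÷ 0.756917 ÷ 1.54472 × 1.16923 = 1.000004
Product ≈ 1 (deviation 0.000%, within rounding noise).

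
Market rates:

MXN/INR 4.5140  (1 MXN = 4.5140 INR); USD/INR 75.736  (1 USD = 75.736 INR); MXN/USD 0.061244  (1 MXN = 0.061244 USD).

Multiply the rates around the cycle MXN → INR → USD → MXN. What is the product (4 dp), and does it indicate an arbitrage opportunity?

Around MXN → INR → USD → MXN: 1 × 4.5140 ÷ 75.736 ÷ 0.061244 = 0.973186
Product < 1; profitable direction is MXN → USD → INR → MXN.

0.9732 (arbitrage exists)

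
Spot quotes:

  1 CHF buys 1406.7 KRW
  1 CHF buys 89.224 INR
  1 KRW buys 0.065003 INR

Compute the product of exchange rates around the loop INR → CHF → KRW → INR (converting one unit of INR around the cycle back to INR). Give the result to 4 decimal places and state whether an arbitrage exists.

1.0248 (arbitrage exists)

Around INR → CHF → KRW → INR: 1 ÷ 89.224 × 1406.7 × 0.065003 = 1.024833
Product > 1; profitable direction is INR → CHF → KRW → INR.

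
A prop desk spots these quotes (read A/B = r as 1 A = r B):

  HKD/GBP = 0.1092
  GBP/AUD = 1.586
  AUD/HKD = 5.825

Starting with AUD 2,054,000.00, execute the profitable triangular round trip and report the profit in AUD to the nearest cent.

Profit: AUD 18,154.77

Profitable loop is AUD → HKD → GBP → AUD:
AUD 2,054,000.00 × 5.825 = HKD 11,964,550.00
HKD 11,964,550.00 × 0.1092 = GBP 1,306,528.86
GBP 1,306,528.86 × 1.586 = AUD 2,072,154.77
Profit = AUD 2,072,154.77 − AUD 2,054,000.00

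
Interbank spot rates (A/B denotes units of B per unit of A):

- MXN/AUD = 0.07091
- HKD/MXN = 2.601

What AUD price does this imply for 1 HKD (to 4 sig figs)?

1 HKD × 2.601 = 2.601 MXN
2.601 MXN × 0.07091 = 0.184437 AUD

HKD/AUD = 0.1844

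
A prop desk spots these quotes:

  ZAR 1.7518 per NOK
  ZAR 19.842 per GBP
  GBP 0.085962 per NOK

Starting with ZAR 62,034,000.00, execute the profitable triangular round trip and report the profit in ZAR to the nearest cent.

Profit: ZAR 1,678,163.25

Profitable loop is ZAR → GBP → NOK → ZAR:
ZAR 62,034,000.00 ÷ 19.842 = GBP 3,126,398.55
GBP 3,126,398.55 ÷ 0.085962 = NOK 36,369,541.76
NOK 36,369,541.76 × 1.7518 = ZAR 63,712,163.25
Profit = ZAR 63,712,163.25 − ZAR 62,034,000.00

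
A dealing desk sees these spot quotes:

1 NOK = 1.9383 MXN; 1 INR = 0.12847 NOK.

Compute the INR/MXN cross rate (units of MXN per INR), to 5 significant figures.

1 INR × 0.12847 = 0.12847 NOK
0.12847 NOK × 1.9383 = 0.249013 MXN

INR/MXN = 0.24901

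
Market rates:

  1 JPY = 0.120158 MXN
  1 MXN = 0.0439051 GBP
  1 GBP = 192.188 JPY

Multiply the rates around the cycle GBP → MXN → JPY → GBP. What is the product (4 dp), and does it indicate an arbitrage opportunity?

Around GBP → MXN → JPY → GBP: 1 ÷ 0.0439051 ÷ 0.120158 ÷ 192.188 = 0.986293
Product < 1; profitable direction is GBP → JPY → MXN → GBP.

0.9863 (arbitrage exists)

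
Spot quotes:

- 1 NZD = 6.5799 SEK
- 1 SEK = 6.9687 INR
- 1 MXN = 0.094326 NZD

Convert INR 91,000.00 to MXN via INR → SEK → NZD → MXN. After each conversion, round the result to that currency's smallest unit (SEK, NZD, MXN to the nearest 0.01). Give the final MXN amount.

MXN 21,039.69

INR 91,000.00 ÷ 6.9687 = SEK 13,058.39
SEK 13,058.39 ÷ 6.5799 = NZD 1,984.59
NZD 1,984.59 ÷ 0.094326 = MXN 21,039.69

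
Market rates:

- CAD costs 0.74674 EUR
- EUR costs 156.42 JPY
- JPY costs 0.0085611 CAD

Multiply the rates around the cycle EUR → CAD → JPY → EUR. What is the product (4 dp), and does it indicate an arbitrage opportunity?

Around EUR → CAD → JPY → EUR: 1 ÷ 0.74674 ÷ 0.0085611 ÷ 156.42 = 1.000020
Product ≈ 1 (deviation 0.002%, within rounding noise).

1.0000 (no arbitrage)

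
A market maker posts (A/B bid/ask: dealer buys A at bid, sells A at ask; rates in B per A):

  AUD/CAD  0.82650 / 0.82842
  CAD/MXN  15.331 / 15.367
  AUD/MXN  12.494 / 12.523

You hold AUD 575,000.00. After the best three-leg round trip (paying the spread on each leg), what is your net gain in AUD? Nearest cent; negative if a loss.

Best loop AUD → CAD → MXN → AUD:
AUD 575,000.00 × 0.82650 (sell AUD at bid) = CAD 475,237.50
CAD 475,237.50 × 15.331 (sell CAD at bid) = MXN 7,285,866.11
MXN 7,285,866.11 ÷ 12.523 (buy AUD at ask) = AUD 581,798.78

Net profit: AUD 6,798.78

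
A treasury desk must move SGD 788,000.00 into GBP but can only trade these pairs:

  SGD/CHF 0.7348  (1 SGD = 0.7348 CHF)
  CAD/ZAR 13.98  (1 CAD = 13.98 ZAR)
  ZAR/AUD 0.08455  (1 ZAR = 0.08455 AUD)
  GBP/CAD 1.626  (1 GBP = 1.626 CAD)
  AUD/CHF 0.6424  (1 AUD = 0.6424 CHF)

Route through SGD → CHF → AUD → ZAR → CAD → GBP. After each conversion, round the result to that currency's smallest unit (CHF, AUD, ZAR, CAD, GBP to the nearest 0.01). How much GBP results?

GBP 468,973.72

SGD 788,000.00 × 0.7348 = CHF 579,022.40
CHF 579,022.40 ÷ 0.6424 = AUD 901,342.47
AUD 901,342.47 ÷ 0.08455 = ZAR 10,660,466.82
ZAR 10,660,466.82 ÷ 13.98 = CAD 762,551.27
CAD 762,551.27 ÷ 1.626 = GBP 468,973.72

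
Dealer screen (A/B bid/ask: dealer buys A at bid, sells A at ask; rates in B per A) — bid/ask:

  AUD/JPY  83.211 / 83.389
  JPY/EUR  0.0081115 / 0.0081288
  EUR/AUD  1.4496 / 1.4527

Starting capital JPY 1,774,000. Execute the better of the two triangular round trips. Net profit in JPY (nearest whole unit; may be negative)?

Net profit: JPY 27,534

Best loop JPY → AUD → EUR → JPY:
JPY 1,774,000 ÷ 83.389 (buy AUD at ask) = AUD 21,273.79
AUD 21,273.79 ÷ 1.4527 (buy EUR at ask) = EUR 14,644.31
EUR 14,644.31 ÷ 0.0081288 (buy JPY at ask) = JPY 1,801,534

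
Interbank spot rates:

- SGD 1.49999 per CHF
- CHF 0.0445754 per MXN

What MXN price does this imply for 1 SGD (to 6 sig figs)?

1 SGD ÷ 1.49999 = 0.666671 CHF
0.666671 CHF ÷ 0.0445754 = 14.956 MXN

SGD/MXN = 14.9560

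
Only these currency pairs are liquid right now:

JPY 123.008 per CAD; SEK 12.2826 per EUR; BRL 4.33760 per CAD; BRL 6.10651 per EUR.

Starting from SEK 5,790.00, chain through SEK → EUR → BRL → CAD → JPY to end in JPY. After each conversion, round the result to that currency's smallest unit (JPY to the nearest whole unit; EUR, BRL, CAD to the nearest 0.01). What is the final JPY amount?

SEK 5,790.00 ÷ 12.2826 = EUR 471.40
EUR 471.40 × 6.10651 = BRL 2,878.61
BRL 2,878.61 ÷ 4.33760 = CAD 663.64
CAD 663.64 × 123.008 = JPY 81,633

JPY 81,633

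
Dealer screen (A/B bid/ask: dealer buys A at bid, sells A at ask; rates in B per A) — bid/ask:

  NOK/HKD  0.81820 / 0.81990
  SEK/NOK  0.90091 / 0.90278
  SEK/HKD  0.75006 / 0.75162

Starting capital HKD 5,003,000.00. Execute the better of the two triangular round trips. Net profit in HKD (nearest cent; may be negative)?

Best loop HKD → NOK → SEK → HKD:
HKD 5,003,000.00 ÷ 0.81990 (buy NOK at ask) = NOK 6,101,963.65
NOK 6,101,963.65 ÷ 0.90278 (buy SEK at ask) = SEK 6,759,081.56
SEK 6,759,081.56 × 0.75006 (sell SEK at bid) = HKD 5,069,716.72

Net profit: HKD 66,716.72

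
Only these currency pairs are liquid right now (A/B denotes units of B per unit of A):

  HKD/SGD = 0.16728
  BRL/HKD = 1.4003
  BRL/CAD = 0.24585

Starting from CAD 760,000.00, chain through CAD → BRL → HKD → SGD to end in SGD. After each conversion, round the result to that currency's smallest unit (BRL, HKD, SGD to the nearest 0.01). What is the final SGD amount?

SGD 724,116.57

CAD 760,000.00 ÷ 0.24585 = BRL 3,091,315.84
BRL 3,091,315.84 × 1.4003 = HKD 4,328,769.57
HKD 4,328,769.57 × 0.16728 = SGD 724,116.57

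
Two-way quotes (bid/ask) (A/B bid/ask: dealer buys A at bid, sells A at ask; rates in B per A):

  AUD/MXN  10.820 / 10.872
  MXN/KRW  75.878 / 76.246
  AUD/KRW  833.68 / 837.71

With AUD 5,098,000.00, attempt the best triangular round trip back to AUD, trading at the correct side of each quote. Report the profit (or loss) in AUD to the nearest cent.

Best loop AUD → KRW → MXN → AUD:
AUD 5,098,000.00 × 833.68 (sell AUD at bid) = KRW 4,250,100,640
KRW 4,250,100,640 ÷ 76.246 (buy MXN at ask) = MXN 55,741,948.95
MXN 55,741,948.95 ÷ 10.872 (buy AUD at ask) = AUD 5,127,110.83

Net profit: AUD 29,110.83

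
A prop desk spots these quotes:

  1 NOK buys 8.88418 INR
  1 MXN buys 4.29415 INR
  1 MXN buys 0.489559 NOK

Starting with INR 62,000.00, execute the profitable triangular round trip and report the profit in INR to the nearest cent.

Profitable loop is INR → MXN → NOK → INR:
INR 62,000.00 ÷ 4.29415 = MXN 14,438.25
MXN 14,438.25 × 0.489559 = NOK 7,068.37
NOK 7,068.37 × 8.88418 = INR 62,796.71
Profit = INR 62,796.71 − INR 62,000.00

Profit: INR 796.71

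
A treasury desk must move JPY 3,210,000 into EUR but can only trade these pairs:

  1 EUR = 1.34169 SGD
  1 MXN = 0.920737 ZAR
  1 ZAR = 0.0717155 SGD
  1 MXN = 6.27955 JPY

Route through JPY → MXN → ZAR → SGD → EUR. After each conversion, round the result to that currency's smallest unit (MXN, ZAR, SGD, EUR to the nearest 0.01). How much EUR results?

JPY 3,210,000 ÷ 6.27955 = MXN 511,183.13
MXN 511,183.13 × 0.920737 = ZAR 470,665.22
ZAR 470,665.22 × 0.0717155 = SGD 33,753.99
SGD 33,753.99 ÷ 1.34169 = EUR 25,157.82

EUR 25,157.82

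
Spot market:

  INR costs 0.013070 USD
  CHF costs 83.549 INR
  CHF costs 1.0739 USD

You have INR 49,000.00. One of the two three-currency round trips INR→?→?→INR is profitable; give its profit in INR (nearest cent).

Profitable loop is INR → USD → CHF → INR:
INR 49,000.00 × 0.013070 = USD 640.43
USD 640.43 ÷ 1.0739 = CHF 596.36
CHF 596.36 × 83.549 = INR 49,825.20
Profit = INR 49,825.20 − INR 49,000.00

Profit: INR 825.20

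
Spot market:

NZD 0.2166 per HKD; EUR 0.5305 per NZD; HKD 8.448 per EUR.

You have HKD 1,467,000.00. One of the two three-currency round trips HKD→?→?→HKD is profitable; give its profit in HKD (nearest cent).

Profitable loop is HKD → EUR → NZD → HKD:
HKD 1,467,000.00 ÷ 8.448 = EUR 173,650.57
EUR 173,650.57 ÷ 0.5305 = NZD 327,333.78
NZD 327,333.78 ÷ 0.2166 = HKD 1,511,236.27
Profit = HKD 1,511,236.27 − HKD 1,467,000.00

Profit: HKD 44,236.27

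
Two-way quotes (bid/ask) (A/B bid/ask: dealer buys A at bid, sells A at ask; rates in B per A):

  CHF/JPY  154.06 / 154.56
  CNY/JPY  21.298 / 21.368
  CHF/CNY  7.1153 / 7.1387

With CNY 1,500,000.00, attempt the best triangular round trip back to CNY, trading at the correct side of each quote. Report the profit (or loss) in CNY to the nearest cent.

Net profit: CNY 14,949.47

Best loop CNY → CHF → JPY → CNY:
CNY 1,500,000.00 ÷ 7.1387 (buy CHF at ask) = CHF 210,122.29
CHF 210,122.29 × 154.06 (sell CHF at bid) = JPY 32,371,440
JPY 32,371,440 ÷ 21.368 (buy CNY at ask) = CNY 1,514,949.47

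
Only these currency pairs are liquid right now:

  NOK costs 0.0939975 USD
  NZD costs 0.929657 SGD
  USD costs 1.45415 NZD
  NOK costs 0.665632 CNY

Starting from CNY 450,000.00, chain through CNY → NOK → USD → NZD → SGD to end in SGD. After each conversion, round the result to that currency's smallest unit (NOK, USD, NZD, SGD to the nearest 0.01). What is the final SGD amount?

CNY 450,000.00 ÷ 0.665632 = NOK 676,049.23
NOK 676,049.23 × 0.0939975 = USD 63,546.94
USD 63,546.94 × 1.45415 = NZD 92,406.78
NZD 92,406.78 × 0.929657 = SGD 85,906.61

SGD 85,906.61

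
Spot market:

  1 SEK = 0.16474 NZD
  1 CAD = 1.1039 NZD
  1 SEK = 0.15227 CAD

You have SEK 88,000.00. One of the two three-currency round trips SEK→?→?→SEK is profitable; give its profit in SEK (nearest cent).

Profit: SEK 1,789.94

Profitable loop is SEK → CAD → NZD → SEK:
SEK 88,000.00 × 0.15227 = CAD 13,399.76
CAD 13,399.76 × 1.1039 = NZD 14,792.00
NZD 14,792.00 ÷ 0.16474 = SEK 89,789.94
Profit = SEK 89,789.94 − SEK 88,000.00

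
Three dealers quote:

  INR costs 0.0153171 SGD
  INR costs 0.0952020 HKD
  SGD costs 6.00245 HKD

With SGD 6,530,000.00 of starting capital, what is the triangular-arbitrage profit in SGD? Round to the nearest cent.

Profit: SGD 231,672.85

Profitable loop is SGD → INR → HKD → SGD:
SGD 6,530,000.00 ÷ 0.0153171 = INR 426,320,909.31
INR 426,320,909.31 × 0.0952020 = HKD 40,586,603.21
HKD 40,586,603.21 ÷ 6.00245 = SGD 6,761,672.85
Profit = SGD 6,761,672.85 − SGD 6,530,000.00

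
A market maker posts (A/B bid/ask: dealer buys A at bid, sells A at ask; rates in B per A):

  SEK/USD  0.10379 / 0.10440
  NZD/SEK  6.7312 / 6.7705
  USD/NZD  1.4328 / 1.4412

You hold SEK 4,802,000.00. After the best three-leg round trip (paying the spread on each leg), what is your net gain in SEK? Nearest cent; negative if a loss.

Best loop SEK → USD → NZD → SEK:
SEK 4,802,000.00 × 0.10379 (sell SEK at bid) = USD 498,399.58
USD 498,399.58 × 1.4328 (sell USD at bid) = NZD 714,106.92
NZD 714,106.92 × 6.7312 (sell NZD at bid) = SEK 4,806,796.49

Net profit: SEK 4,796.49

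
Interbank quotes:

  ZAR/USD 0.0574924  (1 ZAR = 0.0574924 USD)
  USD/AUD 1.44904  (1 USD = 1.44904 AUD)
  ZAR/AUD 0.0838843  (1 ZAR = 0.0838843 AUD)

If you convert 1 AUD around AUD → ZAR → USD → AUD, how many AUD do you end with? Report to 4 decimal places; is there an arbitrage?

0.9931 (arbitrage exists)

Around AUD → ZAR → USD → AUD: 1 ÷ 0.0838843 × 0.0574924 × 1.44904 = 0.993139
Product < 1; profitable direction is AUD → USD → ZAR → AUD.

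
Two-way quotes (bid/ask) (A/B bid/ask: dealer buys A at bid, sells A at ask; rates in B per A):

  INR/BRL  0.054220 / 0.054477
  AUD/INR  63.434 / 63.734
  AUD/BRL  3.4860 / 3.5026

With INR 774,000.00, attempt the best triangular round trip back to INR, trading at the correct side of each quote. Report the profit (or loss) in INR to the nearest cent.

Net profit: INR 3,112.66

Best loop INR → AUD → BRL → INR:
INR 774,000.00 ÷ 63.734 (buy AUD at ask) = AUD 12,144.22
AUD 12,144.22 × 3.4860 (sell AUD at bid) = BRL 42,334.77
BRL 42,334.77 ÷ 0.054477 (buy INR at ask) = INR 777,112.66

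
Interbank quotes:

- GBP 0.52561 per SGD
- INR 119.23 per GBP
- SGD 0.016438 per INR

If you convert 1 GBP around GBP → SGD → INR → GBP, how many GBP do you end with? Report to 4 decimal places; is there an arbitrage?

0.9707 (arbitrage exists)

Around GBP → SGD → INR → GBP: 1 ÷ 0.52561 ÷ 0.016438 ÷ 119.23 = 0.970738
Product < 1; profitable direction is GBP → INR → SGD → GBP.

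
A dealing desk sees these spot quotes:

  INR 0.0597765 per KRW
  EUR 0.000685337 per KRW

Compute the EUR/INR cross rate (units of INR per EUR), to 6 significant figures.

EUR/INR = 87.2221

1 EUR ÷ 0.000685337 = 1459.14 KRW
1459.14 KRW × 0.0597765 = 87.2221 INR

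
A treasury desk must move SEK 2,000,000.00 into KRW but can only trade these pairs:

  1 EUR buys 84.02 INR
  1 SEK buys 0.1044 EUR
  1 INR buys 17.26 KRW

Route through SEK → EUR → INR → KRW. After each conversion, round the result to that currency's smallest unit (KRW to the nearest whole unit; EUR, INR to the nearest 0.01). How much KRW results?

KRW 302,798,670

SEK 2,000,000.00 × 0.1044 = EUR 208,800.00
EUR 208,800.00 × 84.02 = INR 17,543,376.00
INR 17,543,376.00 × 17.26 = KRW 302,798,670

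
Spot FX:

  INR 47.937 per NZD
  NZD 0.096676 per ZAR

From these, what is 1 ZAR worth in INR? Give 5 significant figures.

ZAR/INR = 4.6344

1 ZAR × 0.096676 = 0.096676 NZD
0.096676 NZD × 47.937 = 4.63436 INR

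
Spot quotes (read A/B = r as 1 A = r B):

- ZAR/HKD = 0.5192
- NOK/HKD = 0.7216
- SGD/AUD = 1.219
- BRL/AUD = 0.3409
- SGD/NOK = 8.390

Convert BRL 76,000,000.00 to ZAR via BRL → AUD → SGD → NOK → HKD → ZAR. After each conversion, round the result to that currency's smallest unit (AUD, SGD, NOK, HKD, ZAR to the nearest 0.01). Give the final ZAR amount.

ZAR 247,833,887.60

BRL 76,000,000.00 × 0.3409 = AUD 25,908,400.00
AUD 25,908,400.00 ÷ 1.219 = SGD 21,253,814.60
SGD 21,253,814.60 × 8.390 = NOK 178,319,504.49
NOK 178,319,504.49 × 0.7216 = HKD 128,675,354.44
HKD 128,675,354.44 ÷ 0.5192 = ZAR 247,833,887.60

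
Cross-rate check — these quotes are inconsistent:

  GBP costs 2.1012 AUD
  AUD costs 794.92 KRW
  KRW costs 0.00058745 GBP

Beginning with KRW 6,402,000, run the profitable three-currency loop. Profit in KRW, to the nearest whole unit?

Profitable loop is KRW → AUD → GBP → KRW:
KRW 6,402,000 ÷ 794.92 = AUD 8,053.64
AUD 8,053.64 ÷ 2.1012 = GBP 3,832.88
GBP 3,832.88 ÷ 0.00058745 = KRW 6,524,601
Profit = KRW 6,524,601 − KRW 6,402,000

Profit: KRW 122,601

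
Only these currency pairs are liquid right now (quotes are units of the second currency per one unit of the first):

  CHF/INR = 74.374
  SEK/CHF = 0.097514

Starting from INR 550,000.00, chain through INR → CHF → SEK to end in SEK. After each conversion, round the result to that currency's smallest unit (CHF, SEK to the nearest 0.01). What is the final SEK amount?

INR 550,000.00 ÷ 74.374 = CHF 7,395.06
CHF 7,395.06 ÷ 0.097514 = SEK 75,835.88

SEK 75,835.88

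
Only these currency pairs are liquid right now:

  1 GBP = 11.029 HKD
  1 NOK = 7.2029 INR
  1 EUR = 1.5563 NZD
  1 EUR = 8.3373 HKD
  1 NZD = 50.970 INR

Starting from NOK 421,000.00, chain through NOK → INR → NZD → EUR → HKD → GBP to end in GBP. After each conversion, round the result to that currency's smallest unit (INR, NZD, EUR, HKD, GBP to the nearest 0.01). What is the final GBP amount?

GBP 28,898.20

NOK 421,000.00 × 7.2029 = INR 3,032,420.90
INR 3,032,420.90 ÷ 50.970 = NZD 59,494.23
NZD 59,494.23 ÷ 1.5563 = EUR 38,228.00
EUR 38,228.00 × 8.3373 = HKD 318,718.30
HKD 318,718.30 ÷ 11.029 = GBP 28,898.20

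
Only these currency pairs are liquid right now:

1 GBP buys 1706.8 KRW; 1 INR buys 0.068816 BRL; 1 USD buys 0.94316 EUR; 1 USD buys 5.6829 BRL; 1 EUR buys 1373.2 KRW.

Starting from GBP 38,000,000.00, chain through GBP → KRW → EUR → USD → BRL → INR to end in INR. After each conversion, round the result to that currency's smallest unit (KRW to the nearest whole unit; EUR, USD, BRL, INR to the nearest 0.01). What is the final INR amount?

INR 4,135,496,437.75

GBP 38,000,000.00 × 1706.8 = KRW 64,858,400,000
KRW 64,858,400,000 ÷ 1373.2 = EUR 47,231,575.88
EUR 47,231,575.88 ÷ 0.94316 = USD 50,078,009.97
USD 50,078,009.97 × 5.6829 = BRL 284,588,322.86
BRL 284,588,322.86 ÷ 0.068816 = INR 4,135,496,437.75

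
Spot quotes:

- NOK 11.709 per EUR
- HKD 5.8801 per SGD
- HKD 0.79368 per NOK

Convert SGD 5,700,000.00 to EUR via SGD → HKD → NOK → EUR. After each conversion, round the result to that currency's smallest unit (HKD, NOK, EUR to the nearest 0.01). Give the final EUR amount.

SGD 5,700,000.00 × 5.8801 = HKD 33,516,570.00
HKD 33,516,570.00 ÷ 0.79368 = NOK 42,229,324.16
NOK 42,229,324.16 ÷ 11.709 = EUR 3,606,569.66

EUR 3,606,569.66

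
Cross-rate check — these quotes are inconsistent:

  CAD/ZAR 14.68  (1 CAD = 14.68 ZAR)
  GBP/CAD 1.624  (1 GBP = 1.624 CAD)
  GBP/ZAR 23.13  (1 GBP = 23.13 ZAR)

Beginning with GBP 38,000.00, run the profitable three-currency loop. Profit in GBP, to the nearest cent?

Profitable loop is GBP → CAD → ZAR → GBP:
GBP 38,000.00 × 1.624 = CAD 61,712.00
CAD 61,712.00 × 14.68 = ZAR 905,932.16
ZAR 905,932.16 ÷ 23.13 = GBP 39,166.98
Profit = GBP 39,166.98 − GBP 38,000.00

Profit: GBP 1,166.98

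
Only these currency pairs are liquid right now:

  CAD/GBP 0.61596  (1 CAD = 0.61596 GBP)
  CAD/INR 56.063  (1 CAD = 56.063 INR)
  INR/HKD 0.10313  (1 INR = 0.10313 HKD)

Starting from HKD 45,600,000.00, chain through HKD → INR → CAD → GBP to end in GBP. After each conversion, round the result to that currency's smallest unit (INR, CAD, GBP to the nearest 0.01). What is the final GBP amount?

HKD 45,600,000.00 ÷ 0.10313 = INR 442,160,380.10
INR 442,160,380.10 ÷ 56.063 = CAD 7,886,848.37
CAD 7,886,848.37 × 0.61596 = GBP 4,857,983.12

GBP 4,857,983.12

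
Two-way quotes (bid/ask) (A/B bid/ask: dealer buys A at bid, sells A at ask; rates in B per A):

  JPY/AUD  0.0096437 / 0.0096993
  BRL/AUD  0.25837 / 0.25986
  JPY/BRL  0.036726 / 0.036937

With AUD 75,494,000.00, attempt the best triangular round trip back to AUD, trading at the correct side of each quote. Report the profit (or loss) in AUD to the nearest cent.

Net profit: AUD 355,910.90

Best loop AUD → BRL → JPY → AUD:
AUD 75,494,000.00 ÷ 0.25986 (buy BRL at ask) = BRL 290,517,971.22
BRL 290,517,971.22 ÷ 0.036937 (buy JPY at ask) = JPY 7,865,229,207
JPY 7,865,229,207 × 0.0096437 (sell JPY at bid) = AUD 75,849,910.90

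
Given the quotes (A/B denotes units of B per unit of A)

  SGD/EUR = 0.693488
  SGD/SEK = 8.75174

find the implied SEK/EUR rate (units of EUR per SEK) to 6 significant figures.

SEK/EUR = 0.0792400

1 SEK ÷ 8.75174 = 0.114263 SGD
0.114263 SGD × 0.693488 = 0.07924 EUR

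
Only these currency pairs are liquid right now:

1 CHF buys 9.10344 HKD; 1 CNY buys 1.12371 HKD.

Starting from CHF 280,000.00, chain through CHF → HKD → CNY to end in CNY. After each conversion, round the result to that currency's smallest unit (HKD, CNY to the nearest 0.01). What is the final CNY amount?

CNY 2,268,346.10

CHF 280,000.00 × 9.10344 = HKD 2,548,963.20
HKD 2,548,963.20 ÷ 1.12371 = CNY 2,268,346.10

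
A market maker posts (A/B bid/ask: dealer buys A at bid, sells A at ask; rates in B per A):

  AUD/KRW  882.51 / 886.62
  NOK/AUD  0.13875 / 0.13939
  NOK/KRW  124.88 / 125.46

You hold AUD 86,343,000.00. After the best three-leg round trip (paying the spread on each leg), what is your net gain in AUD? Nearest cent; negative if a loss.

Best loop AUD → NOK → KRW → AUD:
AUD 86,343,000.00 ÷ 0.13939 (buy NOK at ask) = NOK 619,434,679.68
NOK 619,434,679.68 × 124.88 (sell NOK at bid) = KRW 77,355,002,798
KRW 77,355,002,798 ÷ 886.62 (buy AUD at ask) = AUD 87,247,076.31

Net profit: AUD 904,076.31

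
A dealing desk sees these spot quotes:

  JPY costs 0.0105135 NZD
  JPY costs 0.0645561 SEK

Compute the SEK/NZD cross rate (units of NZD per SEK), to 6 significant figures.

SEK/NZD = 0.162858

1 SEK ÷ 0.0645561 = 15.4904 JPY
15.4904 JPY × 0.0105135 = 0.162858 NZD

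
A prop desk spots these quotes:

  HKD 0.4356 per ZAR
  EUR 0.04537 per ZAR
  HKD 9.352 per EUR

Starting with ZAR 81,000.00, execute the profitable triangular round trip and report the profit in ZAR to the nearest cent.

Profit: ZAR 2,157.15

Profitable loop is ZAR → HKD → EUR → ZAR:
ZAR 81,000.00 × 0.4356 = HKD 35,283.60
HKD 35,283.60 ÷ 9.352 = EUR 3,772.84
EUR 3,772.84 ÷ 0.04537 = ZAR 83,157.15
Profit = ZAR 83,157.15 − ZAR 81,000.00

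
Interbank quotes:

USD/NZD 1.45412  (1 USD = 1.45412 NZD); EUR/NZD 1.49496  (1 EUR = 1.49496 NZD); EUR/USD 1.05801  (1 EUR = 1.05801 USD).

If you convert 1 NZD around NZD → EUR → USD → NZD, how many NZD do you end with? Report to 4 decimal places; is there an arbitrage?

1.0291 (arbitrage exists)

Around NZD → EUR → USD → NZD: 1 ÷ 1.49496 × 1.05801 × 1.45412 = 1.029107
Product > 1; profitable direction is NZD → EUR → USD → NZD.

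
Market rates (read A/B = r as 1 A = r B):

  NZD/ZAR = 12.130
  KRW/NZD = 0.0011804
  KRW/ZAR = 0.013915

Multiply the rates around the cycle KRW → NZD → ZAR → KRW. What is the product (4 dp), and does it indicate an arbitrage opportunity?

Around KRW → NZD → ZAR → KRW: 1 × 0.0011804 × 12.130 ÷ 0.013915 = 1.028980
Product > 1; profitable direction is KRW → NZD → ZAR → KRW.

1.0290 (arbitrage exists)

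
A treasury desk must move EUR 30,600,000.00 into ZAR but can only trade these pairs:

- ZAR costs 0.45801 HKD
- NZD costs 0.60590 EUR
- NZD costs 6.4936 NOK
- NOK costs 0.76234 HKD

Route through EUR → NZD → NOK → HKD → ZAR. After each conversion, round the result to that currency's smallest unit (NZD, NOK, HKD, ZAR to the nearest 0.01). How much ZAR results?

EUR 30,600,000.00 ÷ 0.60590 = NZD 50,503,383.40
NZD 50,503,383.40 × 6.4936 = NOK 327,948,770.45
NOK 327,948,770.45 × 0.76234 = HKD 250,008,465.66
HKD 250,008,465.66 ÷ 0.45801 = ZAR 545,858,094.06

ZAR 545,858,094.06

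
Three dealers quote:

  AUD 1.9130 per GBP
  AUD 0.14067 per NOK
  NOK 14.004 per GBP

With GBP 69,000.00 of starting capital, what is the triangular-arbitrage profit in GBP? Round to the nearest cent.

Profit: GBP 2,053.87

Profitable loop is GBP → NOK → AUD → GBP:
GBP 69,000.00 × 14.004 = NOK 966,276.00
NOK 966,276.00 × 0.14067 = AUD 135,926.04
AUD 135,926.04 ÷ 1.9130 = GBP 71,053.87
Profit = GBP 71,053.87 − GBP 69,000.00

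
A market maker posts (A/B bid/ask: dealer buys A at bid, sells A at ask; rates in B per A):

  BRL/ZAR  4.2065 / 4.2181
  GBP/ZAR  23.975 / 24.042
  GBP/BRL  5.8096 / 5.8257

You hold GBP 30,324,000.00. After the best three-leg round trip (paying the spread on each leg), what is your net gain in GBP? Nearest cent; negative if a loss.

Net profit: GBP 499,575.85

Best loop GBP → BRL → ZAR → GBP:
GBP 30,324,000.00 × 5.8096 (sell GBP at bid) = BRL 176,170,310.40
BRL 176,170,310.40 × 4.2065 (sell BRL at bid) = ZAR 741,060,410.70
ZAR 741,060,410.70 ÷ 24.042 (buy GBP at ask) = GBP 30,823,575.85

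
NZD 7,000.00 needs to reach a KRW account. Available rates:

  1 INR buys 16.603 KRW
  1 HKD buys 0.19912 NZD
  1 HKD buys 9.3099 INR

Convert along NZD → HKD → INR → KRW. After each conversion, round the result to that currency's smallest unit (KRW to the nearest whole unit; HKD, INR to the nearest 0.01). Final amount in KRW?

NZD 7,000.00 ÷ 0.19912 = HKD 35,154.68
HKD 35,154.68 × 9.3099 = INR 327,286.56
INR 327,286.56 × 16.603 = KRW 5,433,939

KRW 5,433,939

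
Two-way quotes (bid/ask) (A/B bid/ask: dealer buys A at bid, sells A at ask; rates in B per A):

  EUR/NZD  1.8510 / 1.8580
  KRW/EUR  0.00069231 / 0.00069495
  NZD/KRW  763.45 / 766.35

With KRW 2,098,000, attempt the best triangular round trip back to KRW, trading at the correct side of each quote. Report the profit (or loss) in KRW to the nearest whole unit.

Net profit: KRW 22,211

Best loop KRW → NZD → EUR → KRW:
KRW 2,098,000 ÷ 766.35 (buy NZD at ask) = NZD 2,737.65
NZD 2,737.65 ÷ 1.8580 (buy EUR at ask) = EUR 1,473.44
EUR 1,473.44 ÷ 0.00069495 (buy KRW at ask) = KRW 2,120,211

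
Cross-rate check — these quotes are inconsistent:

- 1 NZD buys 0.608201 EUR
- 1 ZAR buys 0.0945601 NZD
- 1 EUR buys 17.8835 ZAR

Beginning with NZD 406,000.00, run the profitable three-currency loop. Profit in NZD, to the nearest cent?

Profit: NZD 11,574.15

Profitable loop is NZD → EUR → ZAR → NZD:
NZD 406,000.00 × 0.608201 = EUR 246,929.61
EUR 246,929.61 × 17.8835 = ZAR 4,415,965.61
ZAR 4,415,965.61 × 0.0945601 = NZD 417,574.15
Profit = NZD 417,574.15 − NZD 406,000.00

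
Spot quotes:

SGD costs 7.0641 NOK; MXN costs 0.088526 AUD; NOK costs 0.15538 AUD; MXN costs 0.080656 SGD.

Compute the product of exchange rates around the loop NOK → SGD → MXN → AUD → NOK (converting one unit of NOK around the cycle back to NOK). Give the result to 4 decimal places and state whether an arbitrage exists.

Around NOK → SGD → MXN → AUD → NOK: 1 ÷ 7.0641 ÷ 0.080656 × 0.088526 ÷ 0.15538 = 0.999959
Product ≈ 1 (deviation 0.004%, within rounding noise).

1.0000 (no arbitrage)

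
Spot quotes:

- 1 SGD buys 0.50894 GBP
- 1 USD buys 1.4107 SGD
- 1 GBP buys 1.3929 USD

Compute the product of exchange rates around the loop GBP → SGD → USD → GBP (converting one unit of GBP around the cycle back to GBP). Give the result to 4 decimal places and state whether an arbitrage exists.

Around GBP → SGD → USD → GBP: 1 ÷ 0.50894 ÷ 1.4107 ÷ 1.3929 = 0.999951
Product ≈ 1 (deviation 0.005%, within rounding noise).

1.0000 (no arbitrage)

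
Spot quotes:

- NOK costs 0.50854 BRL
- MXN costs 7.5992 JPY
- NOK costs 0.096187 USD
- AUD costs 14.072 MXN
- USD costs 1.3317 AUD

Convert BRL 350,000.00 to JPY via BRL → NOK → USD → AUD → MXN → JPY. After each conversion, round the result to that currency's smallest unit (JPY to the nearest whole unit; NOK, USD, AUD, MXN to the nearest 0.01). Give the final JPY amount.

JPY 9,427,345

BRL 350,000.00 ÷ 0.50854 = NOK 688,244.78
NOK 688,244.78 × 0.096187 = USD 66,200.20
USD 66,200.20 × 1.3317 = AUD 88,158.81
AUD 88,158.81 × 14.072 = MXN 1,240,570.77
MXN 1,240,570.77 × 7.5992 = JPY 9,427,345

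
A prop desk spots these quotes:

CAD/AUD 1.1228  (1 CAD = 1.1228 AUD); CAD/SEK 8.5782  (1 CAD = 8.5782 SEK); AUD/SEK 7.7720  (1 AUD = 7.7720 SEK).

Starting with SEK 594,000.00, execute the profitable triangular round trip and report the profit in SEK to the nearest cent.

Profit: SEK 10,262.26

Profitable loop is SEK → CAD → AUD → SEK:
SEK 594,000.00 ÷ 8.5782 = CAD 69,245.30
CAD 69,245.30 × 1.1228 = AUD 77,748.62
AUD 77,748.62 × 7.7720 = SEK 604,262.26
Profit = SEK 604,262.26 − SEK 594,000.00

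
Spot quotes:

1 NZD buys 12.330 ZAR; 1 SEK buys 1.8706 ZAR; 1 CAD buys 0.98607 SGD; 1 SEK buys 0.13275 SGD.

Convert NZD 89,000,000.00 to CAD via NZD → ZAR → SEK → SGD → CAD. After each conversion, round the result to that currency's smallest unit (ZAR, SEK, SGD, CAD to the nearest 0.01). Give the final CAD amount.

NZD 89,000,000.00 × 12.330 = ZAR 1,097,370,000.00
ZAR 1,097,370,000.00 ÷ 1.8706 = SEK 586,640,650.06
SEK 586,640,650.06 × 0.13275 = SGD 77,876,546.30
SGD 77,876,546.30 ÷ 0.98607 = CAD 78,976,691.61

CAD 78,976,691.61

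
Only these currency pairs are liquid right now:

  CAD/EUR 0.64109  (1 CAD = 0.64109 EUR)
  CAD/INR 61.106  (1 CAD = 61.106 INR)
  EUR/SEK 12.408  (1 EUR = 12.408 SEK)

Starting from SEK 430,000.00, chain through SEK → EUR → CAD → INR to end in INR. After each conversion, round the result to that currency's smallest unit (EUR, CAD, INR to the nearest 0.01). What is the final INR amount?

SEK 430,000.00 ÷ 12.408 = EUR 34,655.06
EUR 34,655.06 ÷ 0.64109 = CAD 54,056.47
CAD 54,056.47 × 61.106 = INR 3,303,174.66

INR 3,303,174.66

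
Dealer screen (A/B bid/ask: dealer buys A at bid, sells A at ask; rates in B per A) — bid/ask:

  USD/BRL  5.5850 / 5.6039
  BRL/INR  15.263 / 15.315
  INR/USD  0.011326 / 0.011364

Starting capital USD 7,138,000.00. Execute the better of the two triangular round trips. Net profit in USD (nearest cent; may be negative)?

Net profit: USD 180,767.33

Best loop USD → INR → BRL → USD:
USD 7,138,000.00 ÷ 0.011364 (buy INR at ask) = INR 628,123,900.04
INR 628,123,900.04 ÷ 15.315 (buy BRL at ask) = BRL 41,013,640.22
BRL 41,013,640.22 ÷ 5.6039 (buy USD at ask) = USD 7,318,767.33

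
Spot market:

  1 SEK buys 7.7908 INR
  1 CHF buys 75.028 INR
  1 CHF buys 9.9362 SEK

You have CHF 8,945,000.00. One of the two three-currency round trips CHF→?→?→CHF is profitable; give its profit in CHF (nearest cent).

Profitable loop is CHF → SEK → INR → CHF:
CHF 8,945,000.00 × 9.9362 = SEK 88,879,309.00
SEK 88,879,309.00 × 7.7908 = INR 692,440,920.56
INR 692,440,920.56 ÷ 75.028 = CHF 9,229,100.08
Profit = CHF 9,229,100.08 − CHF 8,945,000.00

Profit: CHF 284,100.08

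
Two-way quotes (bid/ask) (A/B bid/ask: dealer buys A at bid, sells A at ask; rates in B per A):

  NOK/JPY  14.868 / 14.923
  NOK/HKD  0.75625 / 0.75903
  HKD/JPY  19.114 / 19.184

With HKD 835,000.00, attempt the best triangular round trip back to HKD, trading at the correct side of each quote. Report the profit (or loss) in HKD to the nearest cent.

Net profit: HKD 17,591.35

Best loop HKD → NOK → JPY → HKD:
HKD 835,000.00 ÷ 0.75903 (buy NOK at ask) = NOK 1,100,088.27
NOK 1,100,088.27 × 14.868 (sell NOK at bid) = JPY 16,356,112
JPY 16,356,112 ÷ 19.184 (buy HKD at ask) = HKD 852,591.35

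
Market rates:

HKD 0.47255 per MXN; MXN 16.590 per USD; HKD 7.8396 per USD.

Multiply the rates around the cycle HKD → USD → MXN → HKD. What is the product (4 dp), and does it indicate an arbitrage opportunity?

1.0000 (no arbitrage)

Around HKD → USD → MXN → HKD: 1 ÷ 7.8396 × 16.590 × 0.47255 = 1.000001
Product ≈ 1 (deviation 0.000%, within rounding noise).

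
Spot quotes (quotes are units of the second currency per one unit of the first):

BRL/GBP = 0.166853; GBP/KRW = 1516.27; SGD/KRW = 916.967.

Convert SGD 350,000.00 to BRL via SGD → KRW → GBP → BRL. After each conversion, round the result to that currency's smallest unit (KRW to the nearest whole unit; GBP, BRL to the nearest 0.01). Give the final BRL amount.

SGD 350,000.00 × 916.967 = KRW 320,938,450
KRW 320,938,450 ÷ 1516.27 = GBP 211,663.13
GBP 211,663.13 ÷ 0.166853 = BRL 1,268,560.53

BRL 1,268,560.53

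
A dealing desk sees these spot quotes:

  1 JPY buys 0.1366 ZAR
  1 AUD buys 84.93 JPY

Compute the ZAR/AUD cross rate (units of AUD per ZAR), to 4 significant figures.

ZAR/AUD = 0.08620

1 ZAR ÷ 0.1366 = 7.32064 JPY
7.32064 JPY ÷ 84.93 = 0.0861962 AUD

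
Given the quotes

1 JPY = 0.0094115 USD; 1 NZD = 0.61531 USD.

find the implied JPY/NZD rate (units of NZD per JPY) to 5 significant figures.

JPY/NZD = 0.015296

1 JPY × 0.0094115 = 0.0094115 USD
0.0094115 USD ÷ 0.61531 = 0.0152955 NZD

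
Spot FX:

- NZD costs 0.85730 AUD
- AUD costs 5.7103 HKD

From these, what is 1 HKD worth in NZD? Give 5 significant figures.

HKD/NZD = 0.20427

1 HKD ÷ 5.7103 = 0.175122 AUD
0.175122 AUD ÷ 0.85730 = 0.204272 NZD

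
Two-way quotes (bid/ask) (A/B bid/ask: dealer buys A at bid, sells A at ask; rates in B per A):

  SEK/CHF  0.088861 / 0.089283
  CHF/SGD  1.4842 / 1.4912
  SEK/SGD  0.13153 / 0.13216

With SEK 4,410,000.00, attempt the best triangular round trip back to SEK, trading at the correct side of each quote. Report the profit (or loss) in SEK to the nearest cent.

Best loop SEK → CHF → SGD → SEK:
SEK 4,410,000.00 × 0.088861 (sell SEK at bid) = CHF 391,877.01
CHF 391,877.01 × 1.4842 (sell CHF at bid) = SGD 581,623.86
SGD 581,623.86 ÷ 0.13216 (buy SEK at ask) = SEK 4,400,906.92

Net result: SEK -9,093.08 (no profitable arbitrage after spreads)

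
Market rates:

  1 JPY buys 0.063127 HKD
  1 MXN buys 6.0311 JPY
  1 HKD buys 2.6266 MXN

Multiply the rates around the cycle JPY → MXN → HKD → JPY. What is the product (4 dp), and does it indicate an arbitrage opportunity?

1.0000 (no arbitrage)

Around JPY → MXN → HKD → JPY: 1 ÷ 6.0311 ÷ 2.6266 ÷ 0.063127 = 0.999987
Product ≈ 1 (deviation 0.001%, within rounding noise).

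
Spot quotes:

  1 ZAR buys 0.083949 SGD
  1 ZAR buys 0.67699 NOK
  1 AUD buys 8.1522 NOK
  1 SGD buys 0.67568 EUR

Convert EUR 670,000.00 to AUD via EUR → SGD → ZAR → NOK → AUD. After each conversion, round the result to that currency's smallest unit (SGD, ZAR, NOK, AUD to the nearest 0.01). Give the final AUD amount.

AUD 980,902.04

EUR 670,000.00 ÷ 0.67568 = SGD 991,593.65
SGD 991,593.65 ÷ 0.083949 = ZAR 11,811,857.79
ZAR 11,811,857.79 × 0.67699 = NOK 7,996,509.61
NOK 7,996,509.61 ÷ 8.1522 = AUD 980,902.04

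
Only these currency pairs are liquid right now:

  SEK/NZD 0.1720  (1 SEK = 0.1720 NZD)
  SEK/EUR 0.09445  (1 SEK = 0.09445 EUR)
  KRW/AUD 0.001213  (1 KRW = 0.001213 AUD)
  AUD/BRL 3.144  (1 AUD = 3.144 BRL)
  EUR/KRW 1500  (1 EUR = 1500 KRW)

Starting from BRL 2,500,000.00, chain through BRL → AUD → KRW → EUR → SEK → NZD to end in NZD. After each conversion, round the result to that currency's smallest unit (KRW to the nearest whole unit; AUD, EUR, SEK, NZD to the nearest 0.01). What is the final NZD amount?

NZD 795,851.23

BRL 2,500,000.00 ÷ 3.144 = AUD 795,165.39
AUD 795,165.39 ÷ 0.001213 = KRW 655,536,183
KRW 655,536,183 ÷ 1500 = EUR 437,024.12
EUR 437,024.12 ÷ 0.09445 = SEK 4,627,042.03
SEK 4,627,042.03 × 0.1720 = NZD 795,851.23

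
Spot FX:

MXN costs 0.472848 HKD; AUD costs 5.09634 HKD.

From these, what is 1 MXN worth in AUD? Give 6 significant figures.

1 MXN × 0.472848 = 0.472848 HKD
0.472848 HKD ÷ 5.09634 = 0.0927819 AUD

MXN/AUD = 0.0927819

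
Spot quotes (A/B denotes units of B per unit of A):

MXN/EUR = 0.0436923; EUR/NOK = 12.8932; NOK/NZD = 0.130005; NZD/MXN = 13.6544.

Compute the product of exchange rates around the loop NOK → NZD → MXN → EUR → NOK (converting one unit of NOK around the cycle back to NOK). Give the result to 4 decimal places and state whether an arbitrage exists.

Around NOK → NZD → MXN → EUR → NOK: 1 × 0.130005 × 13.6544 × 0.0436923 × 12.8932 = 0.999996
Product ≈ 1 (deviation 0.000%, within rounding noise).

1.0000 (no arbitrage)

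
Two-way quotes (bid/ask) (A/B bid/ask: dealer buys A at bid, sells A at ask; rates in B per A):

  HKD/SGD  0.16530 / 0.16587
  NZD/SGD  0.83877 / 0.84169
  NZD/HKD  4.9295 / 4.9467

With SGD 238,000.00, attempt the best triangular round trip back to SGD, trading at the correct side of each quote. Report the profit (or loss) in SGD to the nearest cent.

Net profit: SGD 5,296.82

Best loop SGD → HKD → NZD → SGD:
SGD 238,000.00 ÷ 0.16587 (buy HKD at ask) = HKD 1,434,858.62
HKD 1,434,858.62 ÷ 4.9467 (buy NZD at ask) = NZD 290,063.81
NZD 290,063.81 × 0.83877 (sell NZD at bid) = SGD 243,296.82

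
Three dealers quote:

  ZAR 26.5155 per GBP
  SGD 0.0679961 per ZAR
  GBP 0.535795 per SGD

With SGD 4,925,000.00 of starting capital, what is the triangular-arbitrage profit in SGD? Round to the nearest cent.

Profitable loop is SGD → ZAR → GBP → SGD:
SGD 4,925,000.00 ÷ 0.0679961 = ZAR 72,430,624.70
ZAR 72,430,624.70 ÷ 26.5155 = GBP 2,731,633.37
GBP 2,731,633.37 ÷ 0.535795 = SGD 5,098,280.82
Profit = SGD 5,098,280.82 − SGD 4,925,000.00

Profit: SGD 173,280.82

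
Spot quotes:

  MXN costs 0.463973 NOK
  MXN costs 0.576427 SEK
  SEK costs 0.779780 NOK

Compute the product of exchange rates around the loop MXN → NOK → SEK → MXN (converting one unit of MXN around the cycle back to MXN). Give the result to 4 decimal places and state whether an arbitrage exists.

Around MXN → NOK → SEK → MXN: 1 × 0.463973 ÷ 0.779780 ÷ 0.576427 = 1.032230
Product > 1; profitable direction is MXN → NOK → SEK → MXN.

1.0322 (arbitrage exists)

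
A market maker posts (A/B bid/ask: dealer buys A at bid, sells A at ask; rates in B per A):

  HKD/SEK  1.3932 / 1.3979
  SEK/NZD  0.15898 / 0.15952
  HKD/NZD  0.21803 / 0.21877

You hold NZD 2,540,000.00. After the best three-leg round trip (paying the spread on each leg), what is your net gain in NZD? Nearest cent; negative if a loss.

Best loop NZD → HKD → SEK → NZD:
NZD 2,540,000.00 ÷ 0.21877 (buy HKD at ask) = HKD 11,610,367.05
HKD 11,610,367.05 × 1.3932 (sell HKD at bid) = SEK 16,175,563.38
SEK 16,175,563.38 × 0.15898 (sell SEK at bid) = NZD 2,571,591.07

Net profit: NZD 31,591.07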